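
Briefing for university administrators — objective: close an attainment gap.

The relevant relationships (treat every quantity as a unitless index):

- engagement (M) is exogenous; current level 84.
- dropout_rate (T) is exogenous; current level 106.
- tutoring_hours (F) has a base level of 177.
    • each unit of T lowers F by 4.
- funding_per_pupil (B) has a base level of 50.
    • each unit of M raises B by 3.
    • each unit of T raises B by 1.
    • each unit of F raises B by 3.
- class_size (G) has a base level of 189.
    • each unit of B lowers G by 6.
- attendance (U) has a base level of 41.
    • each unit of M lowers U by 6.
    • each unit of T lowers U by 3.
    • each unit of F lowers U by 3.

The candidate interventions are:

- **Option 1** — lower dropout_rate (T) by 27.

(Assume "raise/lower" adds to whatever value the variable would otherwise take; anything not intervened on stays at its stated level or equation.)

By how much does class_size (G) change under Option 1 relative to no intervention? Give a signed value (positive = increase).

-1782

Baseline:
  M = 84
  T = 106
  F = 177 − 4·106 = -247
  B = 50 + 3·84 + 106 + 3·(-247) = -333
  G = 189 − 6·(-333) = 2187
Option 1 (T − 27):
  M = 84
  T = 106 − 27 = 79
  F = 177 − 4·79 = -139
  B = 50 + 3·84 + 79 + 3·(-139) = -36
  G = 189 − 6·(-36) = 405
Change in G: 405 − 2187 = -1782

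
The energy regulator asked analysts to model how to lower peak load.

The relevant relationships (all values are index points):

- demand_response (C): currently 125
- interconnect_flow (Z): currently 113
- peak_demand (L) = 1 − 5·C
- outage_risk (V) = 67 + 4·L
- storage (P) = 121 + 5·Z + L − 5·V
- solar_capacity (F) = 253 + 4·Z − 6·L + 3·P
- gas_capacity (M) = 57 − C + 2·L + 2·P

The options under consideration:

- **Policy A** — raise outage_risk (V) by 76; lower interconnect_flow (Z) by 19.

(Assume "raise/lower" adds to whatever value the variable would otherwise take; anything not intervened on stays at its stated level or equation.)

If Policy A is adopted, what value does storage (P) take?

Policy A (V + 76, Z − 19):
  C = 125
  Z = 113 − 19 = 94
  L = 1 − 5·125 = -624
  V = 67 + 4·(-624) (+76 from intervention) = -2353
  P = 121 + 5·94 + (-624) − 5·(-2353) = 11732

11732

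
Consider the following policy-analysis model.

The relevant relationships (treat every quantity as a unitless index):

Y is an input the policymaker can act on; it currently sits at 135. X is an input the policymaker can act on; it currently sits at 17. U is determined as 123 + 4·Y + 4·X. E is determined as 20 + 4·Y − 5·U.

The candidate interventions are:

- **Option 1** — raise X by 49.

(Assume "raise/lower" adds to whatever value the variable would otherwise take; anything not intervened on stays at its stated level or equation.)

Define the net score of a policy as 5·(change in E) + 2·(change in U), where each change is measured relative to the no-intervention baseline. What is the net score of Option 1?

Baseline:
  Y = 135
  X = 17
  U = 123 + 4·135 + 4·17 = 731
  E = 20 + 4·135 − 5·731 = -3095
Option 1 (X + 49):
  Y = 135
  X = 17 + 49 = 66
  U = 123 + 4·135 + 4·66 = 927
  E = 20 + 4·135 − 5·927 = -4075
ΔE = -4075 − (-3095) = -980; ΔU = 927 − 731 = 196
Score = 5·(-980) + 2·196 = -4508

-4508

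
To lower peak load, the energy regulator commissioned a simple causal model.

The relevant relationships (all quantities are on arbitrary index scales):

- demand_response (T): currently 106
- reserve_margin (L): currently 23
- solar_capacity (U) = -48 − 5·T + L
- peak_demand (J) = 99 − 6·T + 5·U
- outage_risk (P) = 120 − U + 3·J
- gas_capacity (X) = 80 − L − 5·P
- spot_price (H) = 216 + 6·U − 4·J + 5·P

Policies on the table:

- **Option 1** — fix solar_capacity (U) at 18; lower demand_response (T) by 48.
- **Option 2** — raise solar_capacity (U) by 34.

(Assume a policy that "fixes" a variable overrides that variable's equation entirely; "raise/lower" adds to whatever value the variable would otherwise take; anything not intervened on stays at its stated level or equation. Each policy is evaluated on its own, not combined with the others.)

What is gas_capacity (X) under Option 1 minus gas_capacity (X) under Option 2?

Option 1 (U := 18, T − 48):
  T = 106 − 48 = 58
  L = 23
  U = 18
  J = 99 − 6·58 + 5·18 = -159
  P = 120 − 18 + 3·(-159) = -375
  X = 80 − 23 − 5·(-375) = 1932
Option 2 (U + 34):
  T = 106
  L = 23
  U = -48 − 5·106 + 23 (+34 from intervention) = -521
  J = 99 − 6·106 + 5·(-521) = -3142
  P = 120 − (-521) + 3·(-3142) = -8785
  X = 80 − 23 − 5·(-8785) = 43982
X: 1932 − 43982 = -42050

-42050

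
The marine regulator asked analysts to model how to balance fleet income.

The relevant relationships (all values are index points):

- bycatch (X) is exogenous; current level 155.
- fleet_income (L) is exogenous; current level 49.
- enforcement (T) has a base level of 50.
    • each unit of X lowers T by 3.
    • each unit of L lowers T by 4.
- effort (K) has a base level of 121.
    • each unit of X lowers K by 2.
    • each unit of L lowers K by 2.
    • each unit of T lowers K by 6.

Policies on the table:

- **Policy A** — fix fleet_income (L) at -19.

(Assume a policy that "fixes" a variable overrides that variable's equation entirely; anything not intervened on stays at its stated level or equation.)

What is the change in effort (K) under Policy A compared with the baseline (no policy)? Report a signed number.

Baseline:
  X = 155
  L = 49
  T = 50 − 3·155 − 4·49 = -611
  K = 121 − 2·155 − 2·49 − 6·(-611) = 3379
Policy A (L := -19):
  X = 155
  L = -19
  T = 50 − 3·155 − 4·(-19) = -339
  K = 121 − 2·155 − 2·(-19) − 6·(-339) = 1883
Change in K: 1883 − 3379 = -1496

-1496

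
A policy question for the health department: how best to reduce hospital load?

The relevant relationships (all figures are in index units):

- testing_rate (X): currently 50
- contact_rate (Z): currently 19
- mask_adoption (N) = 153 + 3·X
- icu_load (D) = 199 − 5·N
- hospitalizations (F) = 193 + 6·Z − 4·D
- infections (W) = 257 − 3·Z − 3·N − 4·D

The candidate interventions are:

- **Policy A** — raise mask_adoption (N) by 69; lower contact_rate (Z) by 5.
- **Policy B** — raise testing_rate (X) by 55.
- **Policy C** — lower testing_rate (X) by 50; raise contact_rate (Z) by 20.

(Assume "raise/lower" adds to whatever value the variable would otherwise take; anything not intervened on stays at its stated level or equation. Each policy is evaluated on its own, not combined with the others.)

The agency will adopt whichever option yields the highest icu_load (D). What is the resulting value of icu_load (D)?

Policy A (N + 69, Z − 5):
  X = 50
  N = 153 + 3·50 (+69 from intervention) = 372
  D = 199 − 5·372 = -1661
Policy B (X + 55):
  X = 50 + 55 = 105
  N = 153 + 3·105 = 468
  D = 199 − 5·468 = -2141
Policy C (X − 50, Z + 20):
  X = 50 − 50 = 0
  N = 153 + 3·0 = 153
  D = 199 − 5·153 = -566
Comparing — Policy A: D=-1661, Policy B: D=-2141, Policy C: D=-566. Highest is -566 (Policy C).

-566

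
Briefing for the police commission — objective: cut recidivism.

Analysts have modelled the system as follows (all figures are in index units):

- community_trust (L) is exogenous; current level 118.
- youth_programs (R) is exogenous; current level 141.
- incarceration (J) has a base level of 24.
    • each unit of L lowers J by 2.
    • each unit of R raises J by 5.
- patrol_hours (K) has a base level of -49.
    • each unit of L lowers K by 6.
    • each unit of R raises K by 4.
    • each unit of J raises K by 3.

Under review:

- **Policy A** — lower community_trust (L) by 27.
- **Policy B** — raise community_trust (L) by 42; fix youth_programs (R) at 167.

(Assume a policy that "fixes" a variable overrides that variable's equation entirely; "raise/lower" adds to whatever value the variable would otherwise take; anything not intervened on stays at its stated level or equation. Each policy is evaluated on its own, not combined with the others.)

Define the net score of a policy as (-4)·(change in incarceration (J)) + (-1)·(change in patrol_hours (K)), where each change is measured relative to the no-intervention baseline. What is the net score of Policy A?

-540

Baseline:
  L = 118
  R = 141
  J = 24 − 2·118 + 5·141 = 493
  K = -49 − 6·118 + 4·141 + 3·493 = 1286
Policy A (L − 27):
  L = 118 − 27 = 91
  R = 141
  J = 24 − 2·91 + 5·141 = 547
  K = -49 − 6·91 + 4·141 + 3·547 = 1610
ΔJ = 547 − 493 = 54; ΔK = 1610 − 1286 = 324
Score = (-4)·54 + (-1)·324 = -540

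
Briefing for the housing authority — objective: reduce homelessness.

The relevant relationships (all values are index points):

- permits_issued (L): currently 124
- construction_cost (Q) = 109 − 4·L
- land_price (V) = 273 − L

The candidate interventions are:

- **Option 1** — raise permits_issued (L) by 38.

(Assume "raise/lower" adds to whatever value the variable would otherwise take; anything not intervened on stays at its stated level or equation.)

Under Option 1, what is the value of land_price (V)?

Option 1 (L + 38):
  L = 124 + 38 = 162
  V = 273 − 162 = 111

111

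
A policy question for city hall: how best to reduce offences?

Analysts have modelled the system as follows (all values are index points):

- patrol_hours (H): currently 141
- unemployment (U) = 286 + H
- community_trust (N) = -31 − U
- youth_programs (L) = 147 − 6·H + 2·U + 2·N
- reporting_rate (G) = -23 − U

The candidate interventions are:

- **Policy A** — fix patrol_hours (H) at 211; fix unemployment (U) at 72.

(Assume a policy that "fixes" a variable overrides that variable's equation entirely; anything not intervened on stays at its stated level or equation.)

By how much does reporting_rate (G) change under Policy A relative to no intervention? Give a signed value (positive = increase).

Baseline:
  H = 141
  U = 286 + 141 = 427
  G = -23 − 427 = -450
Policy A (H := 211, U := 72):
  H = 211
  U = 72
  G = -23 − 72 = -95
Change in G: -95 − (-450) = 355

355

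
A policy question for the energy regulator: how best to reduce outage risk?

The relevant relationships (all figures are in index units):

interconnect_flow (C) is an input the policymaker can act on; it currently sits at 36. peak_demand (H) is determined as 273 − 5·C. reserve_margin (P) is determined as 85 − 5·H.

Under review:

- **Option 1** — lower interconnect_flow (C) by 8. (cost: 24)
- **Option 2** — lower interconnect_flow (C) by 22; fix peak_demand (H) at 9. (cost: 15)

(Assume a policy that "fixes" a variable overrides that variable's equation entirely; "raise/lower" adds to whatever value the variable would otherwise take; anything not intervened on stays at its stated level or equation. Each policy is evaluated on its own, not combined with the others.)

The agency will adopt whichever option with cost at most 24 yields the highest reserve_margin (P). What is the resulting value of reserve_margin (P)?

40

Option 1 (C − 8):
  C = 36 − 8 = 28
  H = 273 − 5·28 = 133
  P = 85 − 5·133 = -580
Option 2 (C − 22, H := 9):
  C = 36 − 22 = 14
  H = 9
  P = 85 − 5·9 = 40
Comparing — Option 1: P=-580, Option 2: P=40. Highest is 40 (Option 2).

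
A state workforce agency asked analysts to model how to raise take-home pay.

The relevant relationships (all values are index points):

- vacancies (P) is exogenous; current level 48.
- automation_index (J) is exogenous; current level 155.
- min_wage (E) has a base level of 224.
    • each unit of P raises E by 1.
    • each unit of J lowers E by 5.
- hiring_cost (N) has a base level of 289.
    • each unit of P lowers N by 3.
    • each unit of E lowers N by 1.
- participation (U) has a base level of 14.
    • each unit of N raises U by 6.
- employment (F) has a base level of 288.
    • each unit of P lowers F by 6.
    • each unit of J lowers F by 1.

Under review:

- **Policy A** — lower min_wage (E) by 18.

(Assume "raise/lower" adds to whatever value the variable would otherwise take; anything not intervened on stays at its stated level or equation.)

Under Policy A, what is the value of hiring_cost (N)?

666

Policy A (E − 18):
  P = 48
  J = 155
  E = 224 + 48 − 5·155 (−18 from intervention) = -521
  N = 289 − 3·48 − (-521) = 666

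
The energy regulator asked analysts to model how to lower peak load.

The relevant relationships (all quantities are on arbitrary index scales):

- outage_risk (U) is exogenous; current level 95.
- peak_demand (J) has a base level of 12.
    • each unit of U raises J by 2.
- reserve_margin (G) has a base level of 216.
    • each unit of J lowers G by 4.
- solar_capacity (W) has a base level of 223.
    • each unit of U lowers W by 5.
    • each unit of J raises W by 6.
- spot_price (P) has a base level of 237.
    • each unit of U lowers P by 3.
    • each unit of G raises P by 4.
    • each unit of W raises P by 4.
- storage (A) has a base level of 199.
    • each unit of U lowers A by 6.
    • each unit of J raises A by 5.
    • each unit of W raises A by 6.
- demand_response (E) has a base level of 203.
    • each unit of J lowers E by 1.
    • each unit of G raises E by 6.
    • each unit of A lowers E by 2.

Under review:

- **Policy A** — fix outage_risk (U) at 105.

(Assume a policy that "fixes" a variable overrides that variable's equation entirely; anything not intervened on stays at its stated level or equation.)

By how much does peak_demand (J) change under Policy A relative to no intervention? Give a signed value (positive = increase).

20

Baseline:
  U = 95
  J = 12 + 2·95 = 202
Policy A (U := 105):
  U = 105
  J = 12 + 2·105 = 222
Change in J: 222 − 202 = 20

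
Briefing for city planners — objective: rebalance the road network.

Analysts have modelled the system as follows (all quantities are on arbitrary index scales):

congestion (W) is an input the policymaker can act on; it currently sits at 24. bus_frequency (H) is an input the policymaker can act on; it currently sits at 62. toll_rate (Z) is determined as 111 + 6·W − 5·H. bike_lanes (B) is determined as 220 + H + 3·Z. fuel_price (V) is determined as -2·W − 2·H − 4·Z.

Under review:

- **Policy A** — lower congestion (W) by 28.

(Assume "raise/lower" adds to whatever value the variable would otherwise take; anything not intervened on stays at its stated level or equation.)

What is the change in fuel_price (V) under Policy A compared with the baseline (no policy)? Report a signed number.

728

Baseline:
  W = 24
  H = 62
  Z = 111 + 6·24 − 5·62 = -55
  V = 0 − 2·24 − 2·62 − 4·(-55) = 48
Policy A (W − 28):
  W = 24 − 28 = -4
  H = 62
  Z = 111 + 6·(-4) − 5·62 = -223
  V = 0 − 2·(-4) − 2·62 − 4·(-223) = 776
Change in V: 776 − 48 = 728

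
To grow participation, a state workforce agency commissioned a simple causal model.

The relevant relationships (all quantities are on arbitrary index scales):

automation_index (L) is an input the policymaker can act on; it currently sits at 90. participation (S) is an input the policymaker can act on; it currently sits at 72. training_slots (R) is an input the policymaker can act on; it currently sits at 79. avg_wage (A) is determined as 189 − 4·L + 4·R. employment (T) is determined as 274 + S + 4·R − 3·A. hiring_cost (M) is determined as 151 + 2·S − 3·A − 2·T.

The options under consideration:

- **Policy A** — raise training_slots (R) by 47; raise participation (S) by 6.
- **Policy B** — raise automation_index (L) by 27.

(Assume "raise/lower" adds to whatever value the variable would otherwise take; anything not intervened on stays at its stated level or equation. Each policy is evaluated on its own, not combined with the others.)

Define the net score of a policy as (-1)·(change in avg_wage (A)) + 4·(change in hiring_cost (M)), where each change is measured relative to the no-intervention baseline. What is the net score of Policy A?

Baseline:
  L = 90
  S = 72
  R = 79
  A = 189 − 4·90 + 4·79 = 145
  T = 274 + 72 + 4·79 − 3·145 = 227
  M = 151 + 2·72 − 3·145 − 2·227 = -594
Policy A (R + 47, S + 6):
  L = 90
  S = 72 + 6 = 78
  R = 79 + 47 = 126
  A = 189 − 4·90 + 4·126 = 333
  T = 274 + 78 + 4·126 − 3·333 = -143
  M = 151 + 2·78 − 3·333 − 2·(-143) = -406
ΔA = 333 − 145 = 188; ΔM = -406 − (-594) = 188
Score = (-1)·188 + 4·188 = 564

564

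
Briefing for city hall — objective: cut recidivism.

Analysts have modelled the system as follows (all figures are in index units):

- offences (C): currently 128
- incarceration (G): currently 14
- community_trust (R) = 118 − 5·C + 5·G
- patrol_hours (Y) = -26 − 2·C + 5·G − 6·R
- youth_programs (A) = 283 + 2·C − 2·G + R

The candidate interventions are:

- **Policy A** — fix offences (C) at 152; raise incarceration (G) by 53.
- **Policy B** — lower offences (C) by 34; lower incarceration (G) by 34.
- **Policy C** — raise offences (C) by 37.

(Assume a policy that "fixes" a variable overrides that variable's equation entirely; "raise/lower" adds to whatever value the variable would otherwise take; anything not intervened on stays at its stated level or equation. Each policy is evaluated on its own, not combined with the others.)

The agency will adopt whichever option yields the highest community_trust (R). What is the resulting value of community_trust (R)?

Policy A (C := 152, G + 53):
  C = 152
  G = 14 + 53 = 67
  R = 118 − 5·152 + 5·67 = -307
Policy B (C − 34, G − 34):
  C = 128 − 34 = 94
  G = 14 − 34 = -20
  R = 118 − 5·94 + 5·(-20) = -452
Policy C (C + 37):
  C = 128 + 37 = 165
  G = 14
  R = 118 − 5·165 + 5·14 = -637
Comparing — Policy A: R=-307, Policy B: R=-452, Policy C: R=-637. Highest is -307 (Policy A).

-307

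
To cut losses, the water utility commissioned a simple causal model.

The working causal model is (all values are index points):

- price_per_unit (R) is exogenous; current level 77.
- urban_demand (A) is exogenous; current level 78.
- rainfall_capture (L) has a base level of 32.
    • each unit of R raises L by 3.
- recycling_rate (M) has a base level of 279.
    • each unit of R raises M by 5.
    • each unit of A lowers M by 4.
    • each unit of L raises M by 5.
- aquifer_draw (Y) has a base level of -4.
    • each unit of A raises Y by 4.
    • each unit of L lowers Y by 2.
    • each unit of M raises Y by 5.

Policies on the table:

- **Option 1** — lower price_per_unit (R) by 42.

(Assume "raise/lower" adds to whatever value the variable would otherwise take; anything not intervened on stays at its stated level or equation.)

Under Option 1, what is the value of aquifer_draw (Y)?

Option 1 (R − 42):
  R = 77 − 42 = 35
  A = 78
  L = 32 + 3·35 = 137
  M = 279 + 5·35 − 4·78 + 5·137 = 827
  Y = -4 + 4·78 − 2·137 + 5·827 = 4169

4169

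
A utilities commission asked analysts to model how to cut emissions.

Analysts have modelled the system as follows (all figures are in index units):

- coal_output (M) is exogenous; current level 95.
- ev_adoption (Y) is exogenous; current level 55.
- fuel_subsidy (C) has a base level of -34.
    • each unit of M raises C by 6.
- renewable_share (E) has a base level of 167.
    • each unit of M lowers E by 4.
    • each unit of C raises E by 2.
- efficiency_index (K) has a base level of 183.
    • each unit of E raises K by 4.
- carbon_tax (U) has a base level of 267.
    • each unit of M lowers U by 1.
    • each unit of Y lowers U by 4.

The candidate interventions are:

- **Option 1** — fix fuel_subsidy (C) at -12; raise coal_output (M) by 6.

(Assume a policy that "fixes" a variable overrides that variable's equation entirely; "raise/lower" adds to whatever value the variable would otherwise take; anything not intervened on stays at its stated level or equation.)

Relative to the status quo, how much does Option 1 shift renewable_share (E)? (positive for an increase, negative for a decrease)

-1120

Baseline:
  M = 95
  C = -34 + 6·95 = 536
  E = 167 − 4·95 + 2·536 = 859
Option 1 (C := -12, M + 6):
  M = 95 + 6 = 101
  C = -12
  E = 167 − 4·101 + 2·(-12) = -261
Change in E: -261 − 859 = -1120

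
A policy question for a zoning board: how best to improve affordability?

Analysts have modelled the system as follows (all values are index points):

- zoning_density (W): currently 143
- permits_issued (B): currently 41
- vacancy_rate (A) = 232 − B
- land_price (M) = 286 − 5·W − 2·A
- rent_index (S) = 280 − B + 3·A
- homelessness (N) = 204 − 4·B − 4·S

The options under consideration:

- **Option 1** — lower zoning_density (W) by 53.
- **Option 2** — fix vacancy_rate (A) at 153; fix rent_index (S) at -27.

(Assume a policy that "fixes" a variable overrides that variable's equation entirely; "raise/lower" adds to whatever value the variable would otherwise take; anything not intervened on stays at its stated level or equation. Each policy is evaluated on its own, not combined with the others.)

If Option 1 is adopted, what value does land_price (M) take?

-546

Option 1 (W − 53):
  W = 143 − 53 = 90
  B = 41
  A = 232 − 41 = 191
  M = 286 − 5·90 − 2·191 = -546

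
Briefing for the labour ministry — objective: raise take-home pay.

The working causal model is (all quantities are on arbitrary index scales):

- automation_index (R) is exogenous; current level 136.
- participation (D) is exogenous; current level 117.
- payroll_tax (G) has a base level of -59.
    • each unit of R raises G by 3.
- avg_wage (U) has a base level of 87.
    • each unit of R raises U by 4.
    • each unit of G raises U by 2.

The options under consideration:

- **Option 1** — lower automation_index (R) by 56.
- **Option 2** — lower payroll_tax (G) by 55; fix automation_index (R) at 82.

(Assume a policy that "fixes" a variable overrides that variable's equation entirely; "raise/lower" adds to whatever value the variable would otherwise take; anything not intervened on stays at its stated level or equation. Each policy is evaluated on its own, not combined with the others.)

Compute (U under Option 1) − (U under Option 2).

Option 1 (R − 56):
  R = 136 − 56 = 80
  G = -59 + 3·80 = 181
  U = 87 + 4·80 + 2·181 = 769
Option 2 (G − 55, R := 82):
  R = 82
  G = -59 + 3·82 (−55 from intervention) = 132
  U = 87 + 4·82 + 2·132 = 679
U: 769 − 679 = 90

90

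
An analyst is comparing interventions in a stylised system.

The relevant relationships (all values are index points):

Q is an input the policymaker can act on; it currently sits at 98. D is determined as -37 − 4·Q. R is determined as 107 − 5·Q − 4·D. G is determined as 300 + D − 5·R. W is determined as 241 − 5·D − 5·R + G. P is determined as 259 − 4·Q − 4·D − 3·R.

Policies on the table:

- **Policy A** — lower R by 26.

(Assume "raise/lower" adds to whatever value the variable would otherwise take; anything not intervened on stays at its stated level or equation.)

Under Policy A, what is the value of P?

Policy A (R − 26):
  Q = 98
  D = -37 − 4·98 = -429
  R = 107 − 5·98 − 4·(-429) (−26 from intervention) = 1307
  P = 259 − 4·98 − 4·(-429) − 3·1307 = -2338

-2338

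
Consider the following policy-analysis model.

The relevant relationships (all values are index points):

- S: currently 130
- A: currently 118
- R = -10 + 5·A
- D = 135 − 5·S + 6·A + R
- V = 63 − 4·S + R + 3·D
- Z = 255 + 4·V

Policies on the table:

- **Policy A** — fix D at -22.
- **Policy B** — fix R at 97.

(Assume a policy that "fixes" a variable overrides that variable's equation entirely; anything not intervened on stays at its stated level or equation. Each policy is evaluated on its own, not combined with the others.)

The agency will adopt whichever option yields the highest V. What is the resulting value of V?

510

Policy A (D := -22):
  S = 130
  A = 118
  R = -10 + 5·118 = 580
  D = -22
  V = 63 − 4·130 + 580 + 3·(-22) = 57
Policy B (R := 97):
  S = 130
  A = 118
  R = 97
  D = 135 − 5·130 + 6·118 + 97 = 290
  V = 63 − 4·130 + 97 + 3·290 = 510
Comparing — Policy A: V=57, Policy B: V=510. Highest is 510 (Policy B).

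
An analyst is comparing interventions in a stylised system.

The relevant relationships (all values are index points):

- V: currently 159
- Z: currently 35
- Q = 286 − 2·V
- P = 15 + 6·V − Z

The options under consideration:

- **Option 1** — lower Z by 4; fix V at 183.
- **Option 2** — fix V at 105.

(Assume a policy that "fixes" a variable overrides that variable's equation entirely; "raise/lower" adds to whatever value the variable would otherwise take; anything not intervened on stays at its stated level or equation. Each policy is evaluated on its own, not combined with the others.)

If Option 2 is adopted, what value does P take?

Option 2 (V := 105):
  V = 105
  Z = 35
  P = 15 + 6·105 − 35 = 610

610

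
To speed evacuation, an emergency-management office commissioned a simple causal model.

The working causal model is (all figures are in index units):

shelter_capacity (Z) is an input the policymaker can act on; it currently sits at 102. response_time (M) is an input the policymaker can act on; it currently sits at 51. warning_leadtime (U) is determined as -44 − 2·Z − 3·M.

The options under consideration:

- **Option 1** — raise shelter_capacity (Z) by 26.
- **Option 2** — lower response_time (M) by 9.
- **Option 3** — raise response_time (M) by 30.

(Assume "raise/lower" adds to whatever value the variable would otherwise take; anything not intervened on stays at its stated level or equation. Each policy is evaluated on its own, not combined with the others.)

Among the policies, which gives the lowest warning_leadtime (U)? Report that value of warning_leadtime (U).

-491

Option 1 (Z + 26):
  Z = 102 + 26 = 128
  M = 51
  U = -44 − 2·128 − 3·51 = -453
Option 2 (M − 9):
  Z = 102
  M = 51 − 9 = 42
  U = -44 − 2·102 − 3·42 = -374
Option 3 (M + 30):
  Z = 102
  M = 51 + 30 = 81
  U = -44 − 2·102 − 3·81 = -491
Comparing — Option 1: U=-453, Option 2: U=-374, Option 3: U=-491. Lowest is -491 (Option 3).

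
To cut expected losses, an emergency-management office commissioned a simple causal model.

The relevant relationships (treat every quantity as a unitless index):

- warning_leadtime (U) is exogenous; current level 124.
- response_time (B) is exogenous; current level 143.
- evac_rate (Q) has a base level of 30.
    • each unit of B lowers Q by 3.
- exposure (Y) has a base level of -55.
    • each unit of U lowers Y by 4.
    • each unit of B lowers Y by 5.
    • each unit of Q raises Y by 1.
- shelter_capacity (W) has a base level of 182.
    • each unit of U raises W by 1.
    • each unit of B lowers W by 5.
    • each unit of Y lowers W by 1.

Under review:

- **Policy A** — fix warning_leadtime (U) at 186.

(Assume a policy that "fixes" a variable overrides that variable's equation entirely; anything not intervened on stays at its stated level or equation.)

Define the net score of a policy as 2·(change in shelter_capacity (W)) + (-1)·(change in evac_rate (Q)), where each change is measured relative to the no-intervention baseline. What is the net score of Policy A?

Baseline:
  U = 124
  B = 143
  Q = 30 − 3·143 = -399
  Y = -55 − 4·124 − 5·143 + (-399) = -1665
  W = 182 + 124 − 5·143 − (-1665) = 1256
Policy A (U := 186):
  U = 186
  B = 143
  Q = 30 − 3·143 = -399
  Y = -55 − 4·186 − 5·143 + (-399) = -1913
  W = 182 + 186 − 5·143 − (-1913) = 1566
ΔW = 1566 − 1256 = 310; ΔQ = -399 − (-399) = 0
Score = 2·310 + (-1)·0 = 620

620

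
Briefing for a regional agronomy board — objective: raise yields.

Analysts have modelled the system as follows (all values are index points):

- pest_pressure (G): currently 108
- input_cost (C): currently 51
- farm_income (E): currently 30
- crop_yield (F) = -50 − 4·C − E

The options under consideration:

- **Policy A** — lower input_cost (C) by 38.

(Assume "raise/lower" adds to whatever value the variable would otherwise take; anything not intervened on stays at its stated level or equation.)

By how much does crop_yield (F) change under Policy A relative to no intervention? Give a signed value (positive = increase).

152

Baseline:
  C = 51
  E = 30
  F = -50 − 4·51 − 30 = -284
Policy A (C − 38):
  C = 51 − 38 = 13
  E = 30
  F = -50 − 4·13 − 30 = -132
Change in F: -132 − (-284) = 152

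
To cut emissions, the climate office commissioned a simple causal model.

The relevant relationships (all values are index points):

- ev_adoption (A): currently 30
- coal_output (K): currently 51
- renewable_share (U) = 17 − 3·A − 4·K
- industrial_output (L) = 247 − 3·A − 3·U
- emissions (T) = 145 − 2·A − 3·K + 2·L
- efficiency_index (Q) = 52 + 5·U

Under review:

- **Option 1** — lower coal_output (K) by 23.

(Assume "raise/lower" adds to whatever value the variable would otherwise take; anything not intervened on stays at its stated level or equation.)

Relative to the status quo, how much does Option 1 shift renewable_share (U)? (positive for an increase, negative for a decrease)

Baseline:
  A = 30
  K = 51
  U = 17 − 3·30 − 4·51 = -277
Option 1 (K − 23):
  A = 30
  K = 51 − 23 = 28
  U = 17 − 3·30 − 4·28 = -185
Change in U: -185 − (-277) = 92

92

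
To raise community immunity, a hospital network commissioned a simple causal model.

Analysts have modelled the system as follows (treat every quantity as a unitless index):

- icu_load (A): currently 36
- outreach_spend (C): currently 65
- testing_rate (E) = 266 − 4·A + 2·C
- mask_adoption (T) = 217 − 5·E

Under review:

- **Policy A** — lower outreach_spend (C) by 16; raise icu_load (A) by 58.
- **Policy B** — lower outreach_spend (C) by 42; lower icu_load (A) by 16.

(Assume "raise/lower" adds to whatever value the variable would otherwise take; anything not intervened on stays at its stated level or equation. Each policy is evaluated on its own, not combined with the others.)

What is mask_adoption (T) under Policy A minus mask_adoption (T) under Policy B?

Policy A (C − 16, A + 58):
  A = 36 + 58 = 94
  C = 65 − 16 = 49
  E = 266 − 4·94 + 2·49 = -12
  T = 217 − 5·(-12) = 277
Policy B (C − 42, A − 16):
  A = 36 − 16 = 20
  C = 65 − 42 = 23
  E = 266 − 4·20 + 2·23 = 232
  T = 217 − 5·232 = -943
T: 277 − (-943) = 1220

1220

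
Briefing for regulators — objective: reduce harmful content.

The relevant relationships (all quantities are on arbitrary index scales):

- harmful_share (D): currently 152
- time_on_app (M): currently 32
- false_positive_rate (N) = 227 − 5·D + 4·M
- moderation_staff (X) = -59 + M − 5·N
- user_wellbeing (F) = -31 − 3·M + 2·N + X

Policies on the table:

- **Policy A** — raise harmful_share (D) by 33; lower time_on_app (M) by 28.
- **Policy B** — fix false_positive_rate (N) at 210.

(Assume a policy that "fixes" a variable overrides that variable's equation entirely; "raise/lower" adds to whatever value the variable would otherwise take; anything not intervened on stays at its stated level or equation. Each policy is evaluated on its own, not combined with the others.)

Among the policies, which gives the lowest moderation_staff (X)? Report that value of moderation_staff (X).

-1077

Policy A (D + 33, M − 28):
  D = 152 + 33 = 185
  M = 32 − 28 = 4
  N = 227 − 5·185 + 4·4 = -682
  X = -59 + 4 − 5·(-682) = 3355
Policy B (N := 210):
  D = 152
  M = 32
  N = 210
  X = -59 + 32 − 5·210 = -1077
Comparing — Policy A: X=3355, Policy B: X=-1077. Lowest is -1077 (Policy B).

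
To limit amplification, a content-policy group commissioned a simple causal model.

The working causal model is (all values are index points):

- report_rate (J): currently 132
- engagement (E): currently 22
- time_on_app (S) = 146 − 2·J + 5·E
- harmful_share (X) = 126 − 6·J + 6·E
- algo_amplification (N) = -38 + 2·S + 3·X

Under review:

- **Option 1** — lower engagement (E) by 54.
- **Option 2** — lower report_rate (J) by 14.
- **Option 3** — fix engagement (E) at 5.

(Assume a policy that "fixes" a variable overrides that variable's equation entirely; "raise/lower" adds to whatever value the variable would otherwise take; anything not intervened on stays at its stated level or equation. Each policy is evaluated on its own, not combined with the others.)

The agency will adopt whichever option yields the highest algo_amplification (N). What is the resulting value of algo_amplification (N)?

-1348

Option 1 (E − 54):
  J = 132
  E = 22 − 54 = -32
  S = 146 − 2·132 + 5·(-32) = -278
  X = 126 − 6·132 + 6·(-32) = -858
  N = -38 + 2·(-278) + 3·(-858) = -3168
Option 2 (J − 14):
  J = 132 − 14 = 118
  E = 22
  S = 146 − 2·118 + 5·22 = 20
  X = 126 − 6·118 + 6·22 = -450
  N = -38 + 2·20 + 3·(-450) = -1348
Option 3 (E := 5):
  J = 132
  E = 5
  S = 146 − 2·132 + 5·5 = -93
  X = 126 − 6·132 + 6·5 = -636
  N = -38 + 2·(-93) + 3·(-636) = -2132
Comparing — Option 1: N=-3168, Option 2: N=-1348, Option 3: N=-2132. Highest is -1348 (Option 2).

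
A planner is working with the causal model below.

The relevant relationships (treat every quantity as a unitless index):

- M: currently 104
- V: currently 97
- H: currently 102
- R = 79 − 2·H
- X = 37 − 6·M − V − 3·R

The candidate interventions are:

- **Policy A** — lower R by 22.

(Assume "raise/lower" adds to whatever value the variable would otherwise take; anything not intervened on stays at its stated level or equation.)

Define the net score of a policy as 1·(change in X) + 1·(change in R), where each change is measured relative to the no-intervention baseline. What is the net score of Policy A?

44

Baseline:
  M = 104
  V = 97
  H = 102
  R = 79 − 2·102 = -125
  X = 37 − 6·104 − 97 − 3·(-125) = -309
Policy A (R − 22):
  M = 104
  V = 97
  H = 102
  R = 79 − 2·102 (−22 from intervention) = -147
  X = 37 − 6·104 − 97 − 3·(-147) = -243
ΔX = -243 − (-309) = 66; ΔR = -147 − (-125) = -22
Score = 1·66 + 1·(-22) = 44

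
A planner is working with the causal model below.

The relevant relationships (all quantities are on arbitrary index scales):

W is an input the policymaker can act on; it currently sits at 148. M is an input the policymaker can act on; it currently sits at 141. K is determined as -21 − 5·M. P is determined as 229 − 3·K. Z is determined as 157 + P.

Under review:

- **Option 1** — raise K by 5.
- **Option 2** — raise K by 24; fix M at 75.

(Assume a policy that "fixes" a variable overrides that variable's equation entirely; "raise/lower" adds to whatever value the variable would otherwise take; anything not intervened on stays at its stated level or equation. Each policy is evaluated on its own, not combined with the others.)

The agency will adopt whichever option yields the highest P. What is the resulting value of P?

2392

Option 1 (K + 5):
  M = 141
  K = -21 − 5·141 (+5 from intervention) = -721
  P = 229 − 3·(-721) = 2392
Option 2 (K + 24, M := 75):
  M = 75
  K = -21 − 5·75 (+24 from intervention) = -372
  P = 229 − 3·(-372) = 1345
Comparing — Option 1: P=2392, Option 2: P=1345. Highest is 2392 (Option 1).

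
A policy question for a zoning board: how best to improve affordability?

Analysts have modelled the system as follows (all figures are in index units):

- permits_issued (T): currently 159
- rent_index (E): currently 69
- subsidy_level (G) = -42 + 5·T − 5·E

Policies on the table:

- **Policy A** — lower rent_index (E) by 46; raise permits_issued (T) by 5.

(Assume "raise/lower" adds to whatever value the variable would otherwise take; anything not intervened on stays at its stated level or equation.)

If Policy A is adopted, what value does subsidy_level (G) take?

663

Policy A (E − 46, T + 5):
  T = 159 + 5 = 164
  E = 69 − 46 = 23
  G = -42 + 5·164 − 5·23 = 663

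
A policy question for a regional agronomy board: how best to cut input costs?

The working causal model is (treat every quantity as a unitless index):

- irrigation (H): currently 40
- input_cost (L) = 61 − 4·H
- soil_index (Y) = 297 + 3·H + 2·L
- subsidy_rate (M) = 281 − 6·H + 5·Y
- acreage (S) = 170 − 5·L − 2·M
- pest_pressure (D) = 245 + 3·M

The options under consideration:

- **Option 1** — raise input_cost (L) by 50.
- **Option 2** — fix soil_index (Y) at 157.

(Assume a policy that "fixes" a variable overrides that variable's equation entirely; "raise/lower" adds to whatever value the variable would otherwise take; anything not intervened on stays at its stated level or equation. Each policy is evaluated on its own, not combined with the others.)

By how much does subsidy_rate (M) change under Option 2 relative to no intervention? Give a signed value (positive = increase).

-310

Baseline:
  H = 40
  L = 61 − 4·40 = -99
  Y = 297 + 3·40 + 2·(-99) = 219
  M = 281 − 6·40 + 5·219 = 1136
Option 2 (Y := 157):
  H = 40
  L = 61 − 4·40 = -99
  Y = 157
  M = 281 − 6·40 + 5·157 = 826
Change in M: 826 − 1136 = -310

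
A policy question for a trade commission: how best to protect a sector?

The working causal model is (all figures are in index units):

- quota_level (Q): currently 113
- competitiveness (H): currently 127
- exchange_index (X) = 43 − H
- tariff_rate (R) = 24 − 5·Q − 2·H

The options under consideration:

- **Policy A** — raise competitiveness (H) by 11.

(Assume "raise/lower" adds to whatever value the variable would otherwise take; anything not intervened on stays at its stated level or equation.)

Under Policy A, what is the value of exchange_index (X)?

-95

Policy A (H + 11):
  H = 127 + 11 = 138
  X = 43 − 138 = -95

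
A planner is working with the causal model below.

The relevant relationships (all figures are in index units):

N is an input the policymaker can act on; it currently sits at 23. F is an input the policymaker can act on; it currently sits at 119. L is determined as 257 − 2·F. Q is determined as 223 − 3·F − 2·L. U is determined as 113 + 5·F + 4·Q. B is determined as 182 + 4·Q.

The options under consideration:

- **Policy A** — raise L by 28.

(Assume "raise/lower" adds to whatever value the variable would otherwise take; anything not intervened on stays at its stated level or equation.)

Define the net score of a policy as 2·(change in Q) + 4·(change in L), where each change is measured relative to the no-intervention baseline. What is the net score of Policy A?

0

Baseline:
  F = 119
  L = 257 − 2·119 = 19
  Q = 223 − 3·119 − 2·19 = -172
Policy A (L + 28):
  F = 119
  L = 257 − 2·119 (+28 from intervention) = 47
  Q = 223 − 3·119 − 2·47 = -228
ΔQ = -228 − (-172) = -56; ΔL = 47 − 19 = 28
Score = 2·(-56) + 4·28 = 0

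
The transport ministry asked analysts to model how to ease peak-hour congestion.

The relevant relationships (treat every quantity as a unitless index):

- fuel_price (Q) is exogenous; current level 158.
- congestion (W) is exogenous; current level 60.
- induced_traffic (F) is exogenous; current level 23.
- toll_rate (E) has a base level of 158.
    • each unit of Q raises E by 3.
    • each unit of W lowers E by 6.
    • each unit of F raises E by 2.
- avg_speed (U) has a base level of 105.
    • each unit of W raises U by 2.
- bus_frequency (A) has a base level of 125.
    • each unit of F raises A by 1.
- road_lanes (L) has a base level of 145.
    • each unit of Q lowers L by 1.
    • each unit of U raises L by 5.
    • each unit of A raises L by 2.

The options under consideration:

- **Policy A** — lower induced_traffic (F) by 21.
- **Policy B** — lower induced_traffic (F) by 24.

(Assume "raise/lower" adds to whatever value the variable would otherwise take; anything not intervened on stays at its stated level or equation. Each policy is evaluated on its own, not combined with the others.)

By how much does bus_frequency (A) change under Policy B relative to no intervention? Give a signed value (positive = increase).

-24

Baseline:
  F = 23
  A = 125 + 23 = 148
Policy B (F − 24):
  F = 23 − 24 = -1
  A = 125 + (-1) = 124
Change in A: 124 − 148 = -24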